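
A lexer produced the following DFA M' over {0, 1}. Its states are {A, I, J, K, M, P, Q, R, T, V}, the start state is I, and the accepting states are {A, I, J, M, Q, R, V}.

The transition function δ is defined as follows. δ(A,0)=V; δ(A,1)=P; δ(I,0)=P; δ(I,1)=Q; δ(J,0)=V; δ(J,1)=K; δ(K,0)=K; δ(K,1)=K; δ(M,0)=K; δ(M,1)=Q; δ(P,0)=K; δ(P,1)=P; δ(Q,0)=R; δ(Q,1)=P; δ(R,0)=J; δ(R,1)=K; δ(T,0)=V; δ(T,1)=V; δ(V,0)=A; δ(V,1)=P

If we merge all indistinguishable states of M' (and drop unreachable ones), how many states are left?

First remove the unreachable states {M,T}; 8 states remain.
Initial partition by acceptance: {A,I,J,Q,R,V} | {K,P}.
Split {A,I,J,Q,R,V} by δ(·,0) → {A,J,Q,R,V} and {I}.
No further refinement is possible. Final partition (3 blocks): {A,J,Q,R,V} | {K,P} | {I}.

3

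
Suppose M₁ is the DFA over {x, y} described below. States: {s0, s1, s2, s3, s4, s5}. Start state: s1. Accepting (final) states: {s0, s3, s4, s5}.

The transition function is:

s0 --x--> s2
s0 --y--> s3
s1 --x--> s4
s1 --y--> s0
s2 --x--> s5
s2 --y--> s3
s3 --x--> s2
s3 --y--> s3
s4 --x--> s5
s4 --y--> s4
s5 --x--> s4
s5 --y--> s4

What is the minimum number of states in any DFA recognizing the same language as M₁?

3

Initial partition by acceptance: {s0,s3,s4,s5} | {s1,s2}.
Split {s0,s3,s4,s5} by δ(·,x) → {s0,s3} and {s4,s5}.
The partition is now stable with 3 blocks: {s0,s3} | {s1,s2} | {s4,s5}.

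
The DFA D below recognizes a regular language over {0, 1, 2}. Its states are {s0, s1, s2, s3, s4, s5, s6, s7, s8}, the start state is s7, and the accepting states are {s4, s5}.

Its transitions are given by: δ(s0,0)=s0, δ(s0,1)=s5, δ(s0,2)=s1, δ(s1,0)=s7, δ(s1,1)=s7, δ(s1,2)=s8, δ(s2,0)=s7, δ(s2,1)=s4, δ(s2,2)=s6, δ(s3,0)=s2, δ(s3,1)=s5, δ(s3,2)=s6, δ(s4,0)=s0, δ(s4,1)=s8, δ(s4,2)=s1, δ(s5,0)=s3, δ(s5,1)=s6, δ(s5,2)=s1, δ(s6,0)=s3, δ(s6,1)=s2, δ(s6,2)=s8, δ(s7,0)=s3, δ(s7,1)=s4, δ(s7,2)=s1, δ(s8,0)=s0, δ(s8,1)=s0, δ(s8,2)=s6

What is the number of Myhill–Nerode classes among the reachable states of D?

3

Every state is reachable, so we keep all 9.
P0 = {s4,s5} | {s0,s1,s2,s3,s6,s7,s8}.
Split {s0,s1,s2,s3,s6,s7,s8} by δ(·,1) → {s0,s2,s3,s7} and {s1,s6,s8}.
The partition is now stable with 3 blocks: {s4,s5} | {s0,s2,s3,s7} | {s1,s6,s8}.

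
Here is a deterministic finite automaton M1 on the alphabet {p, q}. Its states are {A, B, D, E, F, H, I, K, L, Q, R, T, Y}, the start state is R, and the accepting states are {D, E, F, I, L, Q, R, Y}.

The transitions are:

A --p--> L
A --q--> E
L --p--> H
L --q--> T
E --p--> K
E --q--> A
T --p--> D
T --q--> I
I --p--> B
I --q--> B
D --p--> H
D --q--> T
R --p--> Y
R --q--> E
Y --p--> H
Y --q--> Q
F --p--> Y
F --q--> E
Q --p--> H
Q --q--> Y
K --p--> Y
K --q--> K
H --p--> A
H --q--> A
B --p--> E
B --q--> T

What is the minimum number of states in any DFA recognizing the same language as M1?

10

Reachable states from the start: {A,B,D,E,H,I,K,L,Q,R,T,Y}. Unreachable: {F} — drop them.
Initial partition by acceptance: {D,E,I,L,Q,R,Y} | {A,B,H,K,T}.
On input p, block {D,E,I,L,Q,R,Y} splits into {D,E,I,L,Q,Y} and {R}.
On input q, block {D,E,I,L,Q,Y} splits into {D,E,I,L} and {Q,Y}.
Split {A,B,H,K,T} by δ(·,p) → {A,B,T} and {H} and {K}.
On input p, block {D,E,I,L} splits into {D,L} and {E} and {I}.
On input p, block {A,B,T} splits into {A,T} and {B}.
Split {A,T} by δ(·,q) → {A} and {T}.
The partition is now stable with 10 blocks: {D,L} | {A} | {R} | {Q,Y} | {H} | {K} | {E} | {I} | {B} | {T}.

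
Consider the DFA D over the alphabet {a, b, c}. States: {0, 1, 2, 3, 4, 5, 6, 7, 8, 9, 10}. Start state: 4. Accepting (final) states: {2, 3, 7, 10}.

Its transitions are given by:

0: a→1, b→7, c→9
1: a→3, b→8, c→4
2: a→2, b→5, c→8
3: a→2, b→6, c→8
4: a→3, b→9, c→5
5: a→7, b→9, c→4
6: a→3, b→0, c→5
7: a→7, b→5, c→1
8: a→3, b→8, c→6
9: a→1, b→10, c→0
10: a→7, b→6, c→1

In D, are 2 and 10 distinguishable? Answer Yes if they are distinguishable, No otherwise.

No

P0 = {2,3,7,10} | {0,1,4,5,6,8,9}.
Split {0,1,4,5,6,8,9} by δ(·,a) → {1,4,5,6,8} and {0,9}.
Refine {1,4,5,6,8} on symbol b: members go to different blocks, giving {4,5,6} and {1,8}.
Stable partition: {2,3,7,10} | {4,5,6} | {0,9} | {1,8} — 4 equivalence classes.
2 and 10 lie in the same block of the stable partition, so they are equivalent — no string distinguishes them.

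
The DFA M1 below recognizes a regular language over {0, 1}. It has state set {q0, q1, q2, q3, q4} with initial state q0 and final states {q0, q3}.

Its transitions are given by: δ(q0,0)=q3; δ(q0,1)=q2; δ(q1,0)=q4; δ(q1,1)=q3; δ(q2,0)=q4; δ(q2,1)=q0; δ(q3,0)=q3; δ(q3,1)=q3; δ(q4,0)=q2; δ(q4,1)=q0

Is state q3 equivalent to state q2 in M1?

States {q1} cannot be reached from the start state, so discard them.
Start with accepting vs non-accepting: {q0,q3} | {q2,q4}.
On input 1, block {q0,q3} splits into {q0} and {q3}.
The partition is now stable with 3 blocks: {q0} | {q2,q4} | {q3}.
q3 and q2 end up in different blocks, so they are distinguishable. For instance, the string 'ε' is accepted from only q3.

No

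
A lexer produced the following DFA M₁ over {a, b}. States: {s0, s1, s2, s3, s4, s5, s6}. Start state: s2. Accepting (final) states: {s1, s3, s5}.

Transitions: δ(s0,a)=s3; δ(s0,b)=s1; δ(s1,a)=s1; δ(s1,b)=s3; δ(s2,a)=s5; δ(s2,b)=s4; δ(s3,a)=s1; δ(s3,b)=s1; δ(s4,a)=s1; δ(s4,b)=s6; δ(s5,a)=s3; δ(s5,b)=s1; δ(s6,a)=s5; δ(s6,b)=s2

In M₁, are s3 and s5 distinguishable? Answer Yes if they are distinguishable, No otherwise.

No

First remove the unreachable states {s0}; 6 states remain.
Start with accepting vs non-accepting: {s1,s3,s5} | {s2,s4,s6}.
No further refinement is possible. Final partition (2 blocks): {s1,s3,s5} | {s2,s4,s6}.
s3 and s5 lie in the same block of the stable partition, so they are equivalent — no string distinguishes them.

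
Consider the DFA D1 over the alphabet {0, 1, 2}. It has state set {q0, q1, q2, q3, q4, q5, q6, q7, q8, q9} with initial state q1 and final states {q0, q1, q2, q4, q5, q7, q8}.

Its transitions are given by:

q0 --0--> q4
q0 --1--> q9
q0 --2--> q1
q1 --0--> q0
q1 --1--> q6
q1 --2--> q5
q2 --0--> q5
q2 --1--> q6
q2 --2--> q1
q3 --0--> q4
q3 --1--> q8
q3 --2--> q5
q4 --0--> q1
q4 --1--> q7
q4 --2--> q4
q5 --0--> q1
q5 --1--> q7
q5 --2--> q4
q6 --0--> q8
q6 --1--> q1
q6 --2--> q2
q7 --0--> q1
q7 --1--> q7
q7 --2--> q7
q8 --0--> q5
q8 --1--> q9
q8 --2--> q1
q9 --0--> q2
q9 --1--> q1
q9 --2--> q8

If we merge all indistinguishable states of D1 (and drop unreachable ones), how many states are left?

Reachable states from the start: {q0,q1,q2,q4,q5,q6,q7,q8,q9}. Unreachable: {q3} — drop them.
P0 = {q0,q1,q2,q4,q5,q7,q8} | {q6,q9}.
On input 1, block {q0,q1,q2,q4,q5,q7,q8} splits into {q0,q1,q2,q8} and {q4,q5,q7}.
Split {q0,q1,q2,q8} by δ(·,0) → {q0,q2,q8} and {q1}.
Stable partition: {q0,q2,q8} | {q6,q9} | {q4,q5,q7} | {q1} — 4 equivalence classes.

4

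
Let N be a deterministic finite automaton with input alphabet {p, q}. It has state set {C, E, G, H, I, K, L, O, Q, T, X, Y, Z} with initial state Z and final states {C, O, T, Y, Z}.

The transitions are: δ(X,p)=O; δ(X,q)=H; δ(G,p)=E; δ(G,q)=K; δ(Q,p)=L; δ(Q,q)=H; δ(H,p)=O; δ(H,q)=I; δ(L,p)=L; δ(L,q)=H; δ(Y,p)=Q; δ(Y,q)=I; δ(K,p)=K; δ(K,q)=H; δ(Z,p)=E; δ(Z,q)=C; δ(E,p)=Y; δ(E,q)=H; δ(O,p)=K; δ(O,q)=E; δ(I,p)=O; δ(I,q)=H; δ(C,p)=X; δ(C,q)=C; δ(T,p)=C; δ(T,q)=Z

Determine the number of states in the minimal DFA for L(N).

4

First remove the unreachable states {G,T}; 11 states remain.
Initial partition by acceptance: {C,O,Y,Z} | {E,H,I,K,L,Q,X}.
Split {C,O,Y,Z} by δ(·,q) → {C,Z} and {O,Y}.
Split {E,H,I,K,L,Q,X} by δ(·,p) → {E,H,I,X} and {K,L,Q}.
No further refinement is possible. Final partition (4 blocks): {C,Z} | {E,H,I,X} | {O,Y} | {K,L,Q}.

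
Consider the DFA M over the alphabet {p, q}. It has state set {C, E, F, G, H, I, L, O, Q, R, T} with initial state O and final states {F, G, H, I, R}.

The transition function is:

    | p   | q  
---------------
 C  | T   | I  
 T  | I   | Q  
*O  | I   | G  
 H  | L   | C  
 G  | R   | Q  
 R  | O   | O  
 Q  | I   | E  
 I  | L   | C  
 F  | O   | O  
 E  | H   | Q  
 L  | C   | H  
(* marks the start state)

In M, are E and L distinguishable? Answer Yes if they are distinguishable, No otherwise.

Yes

First remove the unreachable states {F}; 10 states remain.
Start with accepting vs non-accepting: {G,H,I,R} | {C,E,L,O,Q,T}.
Refine {G,H,I,R} on symbol p: members go to different blocks, giving {H,I,R} and {G}.
Split {C,E,L,O,Q,T} by δ(·,p) → {E,O,Q,T} and {C,L}.
On input p, block {H,I,R} splits into {H,I} and {R}.
On input q, block {E,O,Q,T} splits into {E,Q,T} and {O}.
On input p, block {C,L} splits into {C} and {L}.
The partition is now stable with 7 blocks: {H,I} | {E,Q,T} | {G} | {C} | {R} | {O} | {L}.
E and L end up in different blocks, so they are distinguishable. For instance, the string 'p' is accepted from only E.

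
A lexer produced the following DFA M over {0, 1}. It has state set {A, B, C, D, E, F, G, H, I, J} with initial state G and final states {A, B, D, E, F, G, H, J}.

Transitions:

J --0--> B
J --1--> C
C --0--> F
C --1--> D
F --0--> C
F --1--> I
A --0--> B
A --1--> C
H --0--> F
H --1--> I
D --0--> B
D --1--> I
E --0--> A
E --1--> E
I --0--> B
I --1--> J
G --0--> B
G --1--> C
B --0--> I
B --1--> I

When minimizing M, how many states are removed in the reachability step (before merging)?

3

Starting at G and following transitions, the reachable set is {B, C, D, F, G, I, J}. That leaves A, E, H unreachable — 3 in total.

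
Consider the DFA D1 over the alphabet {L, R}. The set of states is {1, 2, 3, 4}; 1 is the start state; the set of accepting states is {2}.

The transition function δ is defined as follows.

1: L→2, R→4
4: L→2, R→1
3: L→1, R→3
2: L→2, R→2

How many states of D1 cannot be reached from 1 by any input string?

1

No path from 1 leads to 3; the other 3 states are all reachable.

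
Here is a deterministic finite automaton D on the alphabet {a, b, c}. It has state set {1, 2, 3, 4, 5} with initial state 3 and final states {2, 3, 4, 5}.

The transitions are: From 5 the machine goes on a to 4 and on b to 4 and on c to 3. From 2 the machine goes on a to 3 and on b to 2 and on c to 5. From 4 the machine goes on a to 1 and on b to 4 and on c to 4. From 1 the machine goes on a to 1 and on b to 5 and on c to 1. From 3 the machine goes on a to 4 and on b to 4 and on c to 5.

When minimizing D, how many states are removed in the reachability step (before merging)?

1

Starting at 3 and following transitions, the reachable set is {1, 3, 4, 5}. That leaves 2 unreachable — 1 in total.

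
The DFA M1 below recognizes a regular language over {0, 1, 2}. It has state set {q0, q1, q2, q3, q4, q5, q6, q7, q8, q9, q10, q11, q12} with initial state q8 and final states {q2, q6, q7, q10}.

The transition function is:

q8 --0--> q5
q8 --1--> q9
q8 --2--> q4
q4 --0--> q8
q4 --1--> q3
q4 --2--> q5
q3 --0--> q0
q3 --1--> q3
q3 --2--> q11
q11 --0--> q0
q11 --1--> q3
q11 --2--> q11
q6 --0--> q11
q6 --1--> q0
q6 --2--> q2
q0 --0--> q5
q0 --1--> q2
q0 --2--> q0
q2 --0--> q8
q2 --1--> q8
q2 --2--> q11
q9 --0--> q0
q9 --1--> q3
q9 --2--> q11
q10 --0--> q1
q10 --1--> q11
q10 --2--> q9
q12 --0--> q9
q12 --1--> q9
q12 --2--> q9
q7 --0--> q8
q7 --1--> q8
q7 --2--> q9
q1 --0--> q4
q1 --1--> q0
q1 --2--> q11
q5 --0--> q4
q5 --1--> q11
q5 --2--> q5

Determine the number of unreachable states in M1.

Starting at q8 and following transitions, the reachable set is {q0, q2, q3, q4, q5, q8, q9, q11}. That leaves q1, q6, q7, q10, q12 unreachable — 5 in total.

5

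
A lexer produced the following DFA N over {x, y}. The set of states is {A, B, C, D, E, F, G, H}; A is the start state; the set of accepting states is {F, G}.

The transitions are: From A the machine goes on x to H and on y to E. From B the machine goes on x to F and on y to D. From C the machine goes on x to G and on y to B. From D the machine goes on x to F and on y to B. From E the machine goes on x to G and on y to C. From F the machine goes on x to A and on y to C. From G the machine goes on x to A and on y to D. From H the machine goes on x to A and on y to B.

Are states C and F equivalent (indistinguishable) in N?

No

Start with accepting vs non-accepting: {F,G} | {A,B,C,D,E,H}.
On input x, block {A,B,C,D,E,H} splits into {B,C,D,E} and {A,H}.
The partition is now stable with 3 blocks: {F,G} | {B,C,D,E} | {A,H}.
C and F end up in different blocks, so they are distinguishable. For instance, the string 'ε' is accepted from only F.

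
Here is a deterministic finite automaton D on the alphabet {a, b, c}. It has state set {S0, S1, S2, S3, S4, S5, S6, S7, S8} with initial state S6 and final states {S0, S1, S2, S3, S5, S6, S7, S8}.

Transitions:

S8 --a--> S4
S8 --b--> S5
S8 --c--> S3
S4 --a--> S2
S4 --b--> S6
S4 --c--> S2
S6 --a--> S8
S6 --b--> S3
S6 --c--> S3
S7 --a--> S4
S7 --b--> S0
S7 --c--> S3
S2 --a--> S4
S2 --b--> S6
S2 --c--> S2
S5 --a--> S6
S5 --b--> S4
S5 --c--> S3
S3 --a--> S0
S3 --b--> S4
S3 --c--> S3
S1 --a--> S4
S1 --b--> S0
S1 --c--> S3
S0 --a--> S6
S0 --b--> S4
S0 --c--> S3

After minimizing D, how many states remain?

States {S1,S7} cannot be reached from the start state, so discard them.
Start with accepting vs non-accepting: {S0,S2,S3,S5,S6,S8} | {S4}.
Refine {S0,S2,S3,S5,S6,S8} on symbol a: members go to different blocks, giving {S0,S3,S5,S6} and {S2,S8}.
On input a, block {S0,S3,S5,S6} splits into {S0,S3,S5} and {S6}.
Refine {S0,S3,S5} on symbol a: members go to different blocks, giving {S0,S5} and {S3}.
Refine {S2,S8} on symbol b: members go to different blocks, giving {S2} and {S8}.
The partition is now stable with 6 blocks: {S0,S5} | {S4} | {S2} | {S6} | {S3} | {S8}.

6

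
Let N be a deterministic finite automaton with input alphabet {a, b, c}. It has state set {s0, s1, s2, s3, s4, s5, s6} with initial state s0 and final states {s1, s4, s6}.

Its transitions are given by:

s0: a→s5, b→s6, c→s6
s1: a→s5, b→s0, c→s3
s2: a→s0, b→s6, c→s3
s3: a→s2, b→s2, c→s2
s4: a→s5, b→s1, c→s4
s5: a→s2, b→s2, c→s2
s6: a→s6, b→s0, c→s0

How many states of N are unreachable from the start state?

2

Starting at s0 and following transitions, the reachable set is {s0, s2, s3, s5, s6}. That leaves s1, s4 unreachable — 2 in total.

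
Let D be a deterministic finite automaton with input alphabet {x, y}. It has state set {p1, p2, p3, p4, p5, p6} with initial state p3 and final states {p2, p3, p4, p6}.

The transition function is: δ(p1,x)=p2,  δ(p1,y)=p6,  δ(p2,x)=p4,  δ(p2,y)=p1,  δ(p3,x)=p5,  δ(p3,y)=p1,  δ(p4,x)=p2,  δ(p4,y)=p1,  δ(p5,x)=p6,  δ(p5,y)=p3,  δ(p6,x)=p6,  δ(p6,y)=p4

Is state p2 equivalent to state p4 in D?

Every state is reachable, so we keep all 6.
P0 = {p2,p3,p4,p6} | {p1,p5}.
Refine {p2,p3,p4,p6} on symbol x: members go to different blocks, giving {p2,p4,p6} and {p3}.
On input y, block {p2,p4,p6} splits into {p2,p4} and {p6}.
Split {p1,p5} by δ(·,x) → {p1} and {p5}.
No further refinement is possible. Final partition (5 blocks): {p2,p4} | {p1} | {p3} | {p6} | {p5}.
p2 and p4 lie in the same block of the stable partition, so they are equivalent — no string distinguishes them.

Yes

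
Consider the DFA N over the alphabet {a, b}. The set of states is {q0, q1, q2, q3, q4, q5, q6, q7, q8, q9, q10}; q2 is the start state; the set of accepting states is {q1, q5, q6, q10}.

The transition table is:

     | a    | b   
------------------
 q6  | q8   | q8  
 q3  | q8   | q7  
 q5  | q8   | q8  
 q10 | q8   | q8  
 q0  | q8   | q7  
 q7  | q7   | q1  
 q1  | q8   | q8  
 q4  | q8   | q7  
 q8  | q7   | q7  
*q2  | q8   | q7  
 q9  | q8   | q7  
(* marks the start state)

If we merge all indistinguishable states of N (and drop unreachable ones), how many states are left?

States {q0,q3,q4,q5,q6,q9,q10} cannot be reached from the start state, so discard them.
Start with accepting vs non-accepting: {q1} | {q2,q7,q8}.
On input b, block {q2,q7,q8} splits into {q2,q8} and {q7}.
Refine {q2,q8} on symbol a: members go to different blocks, giving {q2} and {q8}.
Stable partition: {q1} | {q2} | {q7} | {q8} — 4 equivalence classes.

4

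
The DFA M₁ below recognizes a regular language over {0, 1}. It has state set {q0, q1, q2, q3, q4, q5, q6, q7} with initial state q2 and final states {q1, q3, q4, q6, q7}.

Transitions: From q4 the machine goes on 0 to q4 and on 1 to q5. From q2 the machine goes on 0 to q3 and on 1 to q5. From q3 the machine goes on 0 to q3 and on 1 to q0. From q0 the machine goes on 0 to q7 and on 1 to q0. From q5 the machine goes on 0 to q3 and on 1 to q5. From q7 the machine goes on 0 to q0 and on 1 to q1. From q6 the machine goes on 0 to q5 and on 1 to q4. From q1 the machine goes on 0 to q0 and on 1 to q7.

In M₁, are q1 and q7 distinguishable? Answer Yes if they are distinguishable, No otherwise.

No

States {q4,q6} cannot be reached from the start state, so discard them.
P0 = {q1,q3,q7} | {q0,q2,q5}.
Refine {q1,q3,q7} on symbol 0: members go to different blocks, giving {q1,q7} and {q3}.
On input 0, block {q0,q2,q5} splits into {q2,q5} and {q0}.
The partition is now stable with 4 blocks: {q1,q7} | {q2,q5} | {q3} | {q0}.
q1 and q7 lie in the same block of the stable partition, so they are equivalent — no string distinguishes them.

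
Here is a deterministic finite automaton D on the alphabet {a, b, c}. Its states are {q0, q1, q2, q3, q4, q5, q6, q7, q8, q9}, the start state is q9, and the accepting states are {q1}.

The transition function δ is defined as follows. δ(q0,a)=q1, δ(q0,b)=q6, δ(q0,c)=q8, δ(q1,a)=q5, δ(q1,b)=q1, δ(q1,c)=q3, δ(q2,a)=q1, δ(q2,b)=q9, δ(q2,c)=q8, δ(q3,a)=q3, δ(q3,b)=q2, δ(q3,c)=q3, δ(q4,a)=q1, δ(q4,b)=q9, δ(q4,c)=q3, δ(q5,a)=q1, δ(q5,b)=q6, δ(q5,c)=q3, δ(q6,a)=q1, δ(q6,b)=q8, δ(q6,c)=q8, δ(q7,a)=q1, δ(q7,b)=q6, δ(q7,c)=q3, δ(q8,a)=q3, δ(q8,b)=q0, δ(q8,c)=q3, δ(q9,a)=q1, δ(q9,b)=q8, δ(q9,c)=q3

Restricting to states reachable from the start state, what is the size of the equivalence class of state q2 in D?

First remove the unreachable states {q4,q7}; 8 states remain.
Start with accepting vs non-accepting: {q1} | {q0,q2,q3,q5,q6,q8,q9}.
Refine {q0,q2,q3,q5,q6,q8,q9} on symbol a: members go to different blocks, giving {q0,q2,q5,q6,q9} and {q3,q8}.
Split {q0,q2,q5,q6,q9} by δ(·,b) → {q0,q2,q5} and {q6,q9}.
No further refinement is possible. Final partition (4 blocks): {q1} | {q0,q2,q5} | {q3,q8} | {q6,q9}.
State q2 belongs to the block {q0,q2,q5}, which has 3 states.

3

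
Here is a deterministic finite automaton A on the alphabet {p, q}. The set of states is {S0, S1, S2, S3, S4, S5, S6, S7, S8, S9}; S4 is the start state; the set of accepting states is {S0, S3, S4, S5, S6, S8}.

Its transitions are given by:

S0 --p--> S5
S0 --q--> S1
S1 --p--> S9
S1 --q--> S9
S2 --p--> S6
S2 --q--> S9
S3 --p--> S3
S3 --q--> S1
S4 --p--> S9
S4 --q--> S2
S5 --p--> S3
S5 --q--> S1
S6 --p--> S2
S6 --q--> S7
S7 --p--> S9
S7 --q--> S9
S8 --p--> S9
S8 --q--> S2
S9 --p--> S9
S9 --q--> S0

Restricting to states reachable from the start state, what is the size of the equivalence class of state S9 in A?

1

Reachable states from the start: {S0,S1,S2,S3,S4,S5,S6,S7,S9}. Unreachable: {S8} — drop them.
Start with accepting vs non-accepting: {S0,S3,S4,S5,S6} | {S1,S2,S7,S9}.
On input p, block {S0,S3,S4,S5,S6} splits into {S0,S3,S5} and {S4,S6}.
Refine {S1,S2,S7,S9} on symbol p: members go to different blocks, giving {S1,S7,S9} and {S2}.
Refine {S1,S7,S9} on symbol q: members go to different blocks, giving {S1,S7} and {S9}.
On input p, block {S4,S6} splits into {S4} and {S6}.
The partition is now stable with 6 blocks: {S0,S3,S5} | {S1,S7} | {S4} | {S2} | {S9} | {S6}.
State S9 belongs to the block {S9}, which has 1 states.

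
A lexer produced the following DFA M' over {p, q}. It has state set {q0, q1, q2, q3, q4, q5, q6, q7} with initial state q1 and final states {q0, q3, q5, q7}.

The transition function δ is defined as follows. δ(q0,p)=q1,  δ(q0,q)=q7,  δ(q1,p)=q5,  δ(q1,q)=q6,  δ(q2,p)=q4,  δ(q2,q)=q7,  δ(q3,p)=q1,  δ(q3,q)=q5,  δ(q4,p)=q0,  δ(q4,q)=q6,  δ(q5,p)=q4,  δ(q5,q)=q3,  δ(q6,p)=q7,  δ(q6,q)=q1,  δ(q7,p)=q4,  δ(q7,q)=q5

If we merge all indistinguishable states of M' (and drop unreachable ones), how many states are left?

2

Reachable states from the start: {q0,q1,q3,q4,q5,q6,q7}. Unreachable: {q2} — drop them.
Start with accepting vs non-accepting: {q0,q3,q5,q7} | {q1,q4,q6}.
The partition is now stable with 2 blocks: {q0,q3,q5,q7} | {q1,q4,q6}.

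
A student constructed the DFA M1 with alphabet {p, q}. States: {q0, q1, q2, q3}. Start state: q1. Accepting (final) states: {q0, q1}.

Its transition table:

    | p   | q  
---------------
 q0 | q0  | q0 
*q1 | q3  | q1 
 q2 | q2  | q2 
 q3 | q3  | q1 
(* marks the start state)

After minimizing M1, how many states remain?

2

States {q0,q2} cannot be reached from the start state, so discard them.
Initial partition by acceptance: {q1} | {q3}.
No further refinement is possible. Final partition (2 blocks): {q1} | {q3}.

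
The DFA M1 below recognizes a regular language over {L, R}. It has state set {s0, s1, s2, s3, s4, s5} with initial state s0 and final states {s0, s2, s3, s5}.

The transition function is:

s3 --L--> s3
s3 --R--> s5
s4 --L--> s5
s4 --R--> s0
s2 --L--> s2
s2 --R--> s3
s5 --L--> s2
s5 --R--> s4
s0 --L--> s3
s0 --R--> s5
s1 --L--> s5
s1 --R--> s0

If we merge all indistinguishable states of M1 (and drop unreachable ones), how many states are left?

4

First remove the unreachable states {s1}; 5 states remain.
Start with accepting vs non-accepting: {s0,s2,s3,s5} | {s4}.
Split {s0,s2,s3,s5} by δ(·,R) → {s0,s2,s3} and {s5}.
Split {s0,s2,s3} by δ(·,R) → {s0,s3} and {s2}.
Stable partition: {s0,s3} | {s4} | {s5} | {s2} — 4 equivalence classes.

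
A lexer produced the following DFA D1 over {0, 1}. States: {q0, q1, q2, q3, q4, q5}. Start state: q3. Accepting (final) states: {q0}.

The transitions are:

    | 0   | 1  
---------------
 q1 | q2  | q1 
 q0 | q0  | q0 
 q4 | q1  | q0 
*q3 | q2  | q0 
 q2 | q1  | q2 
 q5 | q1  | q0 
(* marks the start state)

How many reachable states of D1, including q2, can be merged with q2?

2

States {q4,q5} cannot be reached from the start state, so discard them.
Initial partition by acceptance: {q0} | {q1,q2,q3}.
Refine {q1,q2,q3} on symbol 1: members go to different blocks, giving {q1,q2} and {q3}.
Stable partition: {q0} | {q1,q2} | {q3} — 3 equivalence classes.
The equivalence class containing q2 is {q1,q2}, of size 2.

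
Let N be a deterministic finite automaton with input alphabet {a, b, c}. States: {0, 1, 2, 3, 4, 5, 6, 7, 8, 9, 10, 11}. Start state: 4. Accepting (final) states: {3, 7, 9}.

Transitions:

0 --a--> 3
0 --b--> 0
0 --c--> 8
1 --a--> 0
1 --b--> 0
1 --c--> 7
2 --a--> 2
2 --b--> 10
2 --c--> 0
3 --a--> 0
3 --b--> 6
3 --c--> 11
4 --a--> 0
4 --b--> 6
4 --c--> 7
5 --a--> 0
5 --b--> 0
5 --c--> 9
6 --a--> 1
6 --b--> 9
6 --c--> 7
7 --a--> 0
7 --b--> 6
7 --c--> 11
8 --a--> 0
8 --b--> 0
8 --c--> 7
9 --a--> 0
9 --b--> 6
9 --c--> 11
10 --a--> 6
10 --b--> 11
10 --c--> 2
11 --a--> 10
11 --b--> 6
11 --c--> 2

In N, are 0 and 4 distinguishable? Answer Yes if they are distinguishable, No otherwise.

First remove the unreachable states {5}; 11 states remain.
P0 = {3,7,9} | {0,1,2,4,6,8,10,11}.
Split {0,1,2,4,6,8,10,11} by δ(·,a) → {1,2,4,6,8,10,11} and {0}.
Refine {1,2,4,6,8,10,11} on symbol a: members go to different blocks, giving {2,6,10,11} and {1,4,8}.
On input a, block {2,6,10,11} splits into {2,10,11} and {6}.
On input a, block {2,10,11} splits into {2,11} and {10}.
On input a, block {2,11} splits into {2} and {11}.
Refine {1,4,8} on symbol b: members go to different blocks, giving {1,8} and {4}.
No further refinement is possible. Final partition (8 blocks): {3,7,9} | {2} | {0} | {1,8} | {6} | {10} | {11} | {4}.
0 and 4 end up in different blocks, so they are distinguishable. For instance, the string 'a' is accepted from only 0.

Yes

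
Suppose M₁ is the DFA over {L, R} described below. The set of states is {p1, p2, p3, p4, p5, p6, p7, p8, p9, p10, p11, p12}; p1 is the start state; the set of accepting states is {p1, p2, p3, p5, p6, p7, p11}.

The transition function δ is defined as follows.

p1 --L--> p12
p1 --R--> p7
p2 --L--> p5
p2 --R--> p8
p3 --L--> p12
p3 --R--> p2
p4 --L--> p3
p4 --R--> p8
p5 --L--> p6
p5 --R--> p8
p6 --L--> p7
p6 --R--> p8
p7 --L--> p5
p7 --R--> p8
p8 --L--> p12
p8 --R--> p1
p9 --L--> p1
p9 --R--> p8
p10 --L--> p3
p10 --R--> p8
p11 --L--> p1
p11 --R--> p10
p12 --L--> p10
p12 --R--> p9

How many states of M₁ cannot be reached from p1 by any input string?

2

No path from p1 leads to p4, p11; the other 10 states are all reachable.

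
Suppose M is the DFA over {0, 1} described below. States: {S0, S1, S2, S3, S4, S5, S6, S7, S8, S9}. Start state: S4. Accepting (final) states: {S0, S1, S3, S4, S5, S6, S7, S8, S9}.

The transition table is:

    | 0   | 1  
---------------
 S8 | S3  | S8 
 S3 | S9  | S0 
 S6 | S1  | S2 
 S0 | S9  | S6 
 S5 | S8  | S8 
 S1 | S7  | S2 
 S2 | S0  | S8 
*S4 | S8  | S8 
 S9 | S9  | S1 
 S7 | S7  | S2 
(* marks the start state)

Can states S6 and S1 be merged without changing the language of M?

Yes

First remove the unreachable states {S5}; 9 states remain.
P0 = {S0,S1,S3,S4,S6,S7,S8,S9} | {S2}.
Split {S0,S1,S3,S4,S6,S7,S8,S9} by δ(·,1) → {S0,S3,S4,S8,S9} and {S1,S6,S7}.
On input 1, block {S0,S3,S4,S8,S9} splits into {S3,S4,S8} and {S0,S9}.
On input 0, block {S3,S4,S8} splits into {S4,S8} and {S3}.
Refine {S4,S8} on symbol 0: members go to different blocks, giving {S4} and {S8}.
Stable partition: {S4} | {S2} | {S1,S6,S7} | {S0,S9} | {S3} | {S8} — 6 equivalence classes.
S6 and S1 lie in the same block of the stable partition, so they are equivalent — no string distinguishes them.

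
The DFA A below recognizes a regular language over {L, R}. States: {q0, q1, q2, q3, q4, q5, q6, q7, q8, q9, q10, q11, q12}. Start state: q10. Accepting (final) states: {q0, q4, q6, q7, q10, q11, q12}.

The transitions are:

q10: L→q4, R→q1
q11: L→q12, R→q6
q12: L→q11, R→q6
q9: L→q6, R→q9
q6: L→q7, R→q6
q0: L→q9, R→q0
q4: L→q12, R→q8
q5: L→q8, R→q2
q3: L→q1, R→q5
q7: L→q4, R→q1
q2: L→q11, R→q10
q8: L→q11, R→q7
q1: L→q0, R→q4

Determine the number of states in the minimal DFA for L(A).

First remove the unreachable states {q2,q3,q5}; 10 states remain.
Initial partition by acceptance: {q0,q4,q6,q7,q10,q11,q12} | {q1,q8,q9}.
Refine {q0,q4,q6,q7,q10,q11,q12} on symbol L: members go to different blocks, giving {q4,q6,q7,q10,q11,q12} and {q0}.
Refine {q4,q6,q7,q10,q11,q12} on symbol R: members go to different blocks, giving {q4,q7,q10} and {q6,q11,q12}.
On input L, block {q4,q7,q10} splits into {q7,q10} and {q4}.
Split {q1,q8,q9} by δ(·,L) → {q8,q9} and {q1}.
Refine {q8,q9} on symbol R: members go to different blocks, giving {q8} and {q9}.
Refine {q6,q11,q12} on symbol L: members go to different blocks, giving {q11,q12} and {q6}.
Stable partition: {q7,q10} | {q8} | {q0} | {q11,q12} | {q4} | {q1} | {q9} | {q6} — 8 equivalence classes.

8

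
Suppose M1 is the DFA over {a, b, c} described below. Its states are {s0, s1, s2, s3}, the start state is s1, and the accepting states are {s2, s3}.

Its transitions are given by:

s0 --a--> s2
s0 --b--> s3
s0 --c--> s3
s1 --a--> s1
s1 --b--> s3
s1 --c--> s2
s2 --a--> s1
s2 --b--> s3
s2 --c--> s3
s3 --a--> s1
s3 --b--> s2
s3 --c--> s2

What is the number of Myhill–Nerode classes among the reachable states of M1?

2

First remove the unreachable states {s0}; 3 states remain.
Start with accepting vs non-accepting: {s2,s3} | {s1}.
The partition is now stable with 2 blocks: {s2,s3} | {s1}.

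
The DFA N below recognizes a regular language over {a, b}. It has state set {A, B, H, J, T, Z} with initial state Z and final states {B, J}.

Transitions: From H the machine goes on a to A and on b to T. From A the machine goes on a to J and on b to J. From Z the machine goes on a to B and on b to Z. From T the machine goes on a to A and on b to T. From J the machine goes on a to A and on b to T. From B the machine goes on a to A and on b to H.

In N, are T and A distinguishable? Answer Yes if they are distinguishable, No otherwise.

Start with accepting vs non-accepting: {B,J} | {A,H,T,Z}.
On input a, block {A,H,T,Z} splits into {A,Z} and {H,T}.
Split {A,Z} by δ(·,b) → {Z} and {A}.
No further refinement is possible. Final partition (4 blocks): {B,J} | {Z} | {H,T} | {A}.
T and A end up in different blocks, so they are distinguishable. For instance, the string 'a' is accepted from only A.

Yes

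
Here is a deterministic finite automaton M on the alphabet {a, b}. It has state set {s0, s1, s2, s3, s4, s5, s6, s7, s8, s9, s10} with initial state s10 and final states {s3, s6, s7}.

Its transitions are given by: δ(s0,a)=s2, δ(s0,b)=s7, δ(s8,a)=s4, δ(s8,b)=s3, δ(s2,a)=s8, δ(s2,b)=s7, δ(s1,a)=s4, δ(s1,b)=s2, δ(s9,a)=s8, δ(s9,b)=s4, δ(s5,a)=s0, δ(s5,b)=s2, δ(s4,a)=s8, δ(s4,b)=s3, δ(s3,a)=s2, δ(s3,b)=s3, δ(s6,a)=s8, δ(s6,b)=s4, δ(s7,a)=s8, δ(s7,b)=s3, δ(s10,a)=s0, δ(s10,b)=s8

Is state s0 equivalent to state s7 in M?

No

States {s1,s5,s6,s9} cannot be reached from the start state, so discard them.
Initial partition by acceptance: {s3,s7} | {s0,s2,s4,s8,s10}.
Refine {s0,s2,s4,s8,s10} on symbol b: members go to different blocks, giving {s0,s2,s4,s8} and {s10}.
Stable partition: {s3,s7} | {s0,s2,s4,s8} | {s10} — 3 equivalence classes.
s0 and s7 end up in different blocks, so they are distinguishable. For instance, the string 'ε' is accepted from only s7.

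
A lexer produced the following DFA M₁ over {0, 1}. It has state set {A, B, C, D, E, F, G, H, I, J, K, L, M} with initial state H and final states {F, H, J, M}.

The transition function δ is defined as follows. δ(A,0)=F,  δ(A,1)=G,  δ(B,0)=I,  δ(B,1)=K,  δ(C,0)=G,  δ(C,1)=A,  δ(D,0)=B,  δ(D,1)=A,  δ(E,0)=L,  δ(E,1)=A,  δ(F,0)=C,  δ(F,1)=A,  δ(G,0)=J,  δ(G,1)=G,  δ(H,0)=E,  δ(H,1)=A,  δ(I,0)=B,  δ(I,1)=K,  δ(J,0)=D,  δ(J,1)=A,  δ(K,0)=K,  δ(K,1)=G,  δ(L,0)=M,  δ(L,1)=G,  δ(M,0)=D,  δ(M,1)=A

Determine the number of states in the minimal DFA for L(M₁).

8

All states are reachable from the start state.
Start with accepting vs non-accepting: {F,H,J,M} | {A,B,C,D,E,G,I,K,L}.
Refine {A,B,C,D,E,G,I,K,L} on symbol 0: members go to different blocks, giving {B,C,D,E,I,K} and {A,G,L}.
Refine {B,C,D,E,I,K} on symbol 0: members go to different blocks, giving {B,D,I,K} and {C,E}.
On input 0, block {F,H,J,M} splits into {F,H} and {J,M}.
Refine {B,D,I,K} on symbol 1: members go to different blocks, giving {B,I} and {D,K}.
Refine {A,G,L} on symbol 0: members go to different blocks, giving {G,L} and {A}.
Refine {D,K} on symbol 0: members go to different blocks, giving {D} and {K}.
No further refinement is possible. Final partition (8 blocks): {F,H} | {B,I} | {G,L} | {C,E} | {J,M} | {D} | {A} | {K}.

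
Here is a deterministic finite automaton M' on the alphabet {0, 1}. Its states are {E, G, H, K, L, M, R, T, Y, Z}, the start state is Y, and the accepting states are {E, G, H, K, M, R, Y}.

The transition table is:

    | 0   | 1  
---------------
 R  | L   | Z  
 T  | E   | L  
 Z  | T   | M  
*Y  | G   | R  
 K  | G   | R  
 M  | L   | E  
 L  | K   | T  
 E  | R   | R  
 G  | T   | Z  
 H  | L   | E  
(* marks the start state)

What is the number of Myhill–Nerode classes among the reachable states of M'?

States {H} cannot be reached from the start state, so discard them.
Start with accepting vs non-accepting: {E,G,K,M,R,Y} | {L,T,Z}.
On input 0, block {E,G,K,M,R,Y} splits into {E,K,Y} and {G,M,R}.
Refine {L,T,Z} on symbol 0: members go to different blocks, giving {L,T} and {Z}.
On input 1, block {G,M,R} splits into {G,R} and {M}.
No further refinement is possible. Final partition (5 blocks): {E,K,Y} | {L,T} | {G,R} | {Z} | {M}.

5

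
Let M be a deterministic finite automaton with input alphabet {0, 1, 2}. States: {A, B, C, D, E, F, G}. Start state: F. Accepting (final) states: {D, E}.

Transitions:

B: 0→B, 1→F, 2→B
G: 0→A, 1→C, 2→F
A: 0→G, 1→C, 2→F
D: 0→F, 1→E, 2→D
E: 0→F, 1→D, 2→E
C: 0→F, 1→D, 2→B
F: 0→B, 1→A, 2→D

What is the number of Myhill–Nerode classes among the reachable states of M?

All states are reachable from the start state.
P0 = {D,E} | {A,B,C,F,G}.
Refine {A,B,C,F,G} on symbol 1: members go to different blocks, giving {A,B,F,G} and {C}.
Refine {A,B,F,G} on symbol 1: members go to different blocks, giving {A,G} and {B,F}.
On input 1, block {B,F} splits into {B} and {F}.
No further refinement is possible. Final partition (5 blocks): {D,E} | {A,G} | {C} | {B} | {F}.

5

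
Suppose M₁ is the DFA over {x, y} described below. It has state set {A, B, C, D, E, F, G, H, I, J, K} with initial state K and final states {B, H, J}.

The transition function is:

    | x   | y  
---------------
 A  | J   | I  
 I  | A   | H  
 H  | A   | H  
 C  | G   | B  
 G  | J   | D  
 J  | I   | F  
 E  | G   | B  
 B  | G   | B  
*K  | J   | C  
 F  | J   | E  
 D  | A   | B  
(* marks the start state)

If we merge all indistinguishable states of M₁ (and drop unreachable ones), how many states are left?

4

Initial partition by acceptance: {B,H,J} | {A,C,D,E,F,G,I,K}.
Refine {B,H,J} on symbol y: members go to different blocks, giving {B,H} and {J}.
On input x, block {A,C,D,E,F,G,I,K} splits into {A,F,G,K} and {C,D,E,I}.
No further refinement is possible. Final partition (4 blocks): {B,H} | {A,F,G,K} | {J} | {C,D,E,I}.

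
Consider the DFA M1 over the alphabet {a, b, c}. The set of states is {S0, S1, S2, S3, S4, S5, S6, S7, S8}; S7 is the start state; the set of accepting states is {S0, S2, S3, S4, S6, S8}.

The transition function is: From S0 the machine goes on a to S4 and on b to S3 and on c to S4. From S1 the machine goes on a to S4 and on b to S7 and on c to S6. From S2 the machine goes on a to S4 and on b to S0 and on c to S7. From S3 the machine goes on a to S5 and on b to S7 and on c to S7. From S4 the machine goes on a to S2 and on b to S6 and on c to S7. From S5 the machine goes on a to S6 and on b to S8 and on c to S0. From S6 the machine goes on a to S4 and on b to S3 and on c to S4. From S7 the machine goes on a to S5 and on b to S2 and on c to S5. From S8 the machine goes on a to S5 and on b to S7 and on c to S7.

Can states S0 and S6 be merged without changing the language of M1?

Reachable states from the start: {S0,S2,S3,S4,S5,S6,S7,S8}. Unreachable: {S1} — drop them.
P0 = {S0,S2,S3,S4,S6,S8} | {S5,S7}.
Refine {S0,S2,S3,S4,S6,S8} on symbol a: members go to different blocks, giving {S0,S2,S4,S6} and {S3,S8}.
On input b, block {S0,S2,S4,S6} splits into {S0,S6} and {S2,S4}.
Split {S5,S7} by δ(·,a) → {S5} and {S7}.
The partition is now stable with 5 blocks: {S0,S6} | {S5} | {S3,S8} | {S2,S4} | {S7}.
S0 and S6 lie in the same block of the stable partition, so they are equivalent — no string distinguishes them.

Yes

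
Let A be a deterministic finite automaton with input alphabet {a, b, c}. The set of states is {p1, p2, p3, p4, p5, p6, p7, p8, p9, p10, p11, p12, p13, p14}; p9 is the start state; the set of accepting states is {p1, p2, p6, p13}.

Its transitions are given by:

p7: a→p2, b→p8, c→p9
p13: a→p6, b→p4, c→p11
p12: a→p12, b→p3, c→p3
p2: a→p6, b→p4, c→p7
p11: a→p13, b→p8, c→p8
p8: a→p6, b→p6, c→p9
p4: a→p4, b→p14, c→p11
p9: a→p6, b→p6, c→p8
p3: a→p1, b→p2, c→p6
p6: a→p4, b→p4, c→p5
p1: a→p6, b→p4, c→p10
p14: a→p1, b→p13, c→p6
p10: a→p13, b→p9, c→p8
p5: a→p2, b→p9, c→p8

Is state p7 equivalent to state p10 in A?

States {p3,p12} cannot be reached from the start state, so discard them.
Initial partition by acceptance: {p1,p2,p6,p13} | {p4,p5,p7,p8,p9,p10,p11,p14}.
On input a, block {p1,p2,p6,p13} splits into {p1,p2,p13} and {p6}.
Refine {p4,p5,p7,p8,p9,p10,p11,p14} on symbol a: members go to different blocks, giving {p5,p7,p10,p11,p14} and {p8,p9} and {p4}.
Split {p5,p7,p10,p11,p14} by δ(·,b) → {p5,p7,p10,p11} and {p14}.
Stable partition: {p1,p2,p13} | {p5,p7,p10,p11} | {p6} | {p8,p9} | {p4} | {p14} — 6 equivalence classes.
p7 and p10 lie in the same block of the stable partition, so they are equivalent — no string distinguishes them.

Yes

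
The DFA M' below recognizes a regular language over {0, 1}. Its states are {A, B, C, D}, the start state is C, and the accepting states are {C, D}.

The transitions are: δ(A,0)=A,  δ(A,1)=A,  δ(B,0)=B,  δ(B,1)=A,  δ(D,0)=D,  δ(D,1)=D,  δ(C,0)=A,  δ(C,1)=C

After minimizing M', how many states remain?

Reachable states from the start: {A,C}. Unreachable: {B,D} — drop them.
Initial partition by acceptance: {C} | {A}.
Stable partition: {C} | {A} — 2 equivalence classes.

2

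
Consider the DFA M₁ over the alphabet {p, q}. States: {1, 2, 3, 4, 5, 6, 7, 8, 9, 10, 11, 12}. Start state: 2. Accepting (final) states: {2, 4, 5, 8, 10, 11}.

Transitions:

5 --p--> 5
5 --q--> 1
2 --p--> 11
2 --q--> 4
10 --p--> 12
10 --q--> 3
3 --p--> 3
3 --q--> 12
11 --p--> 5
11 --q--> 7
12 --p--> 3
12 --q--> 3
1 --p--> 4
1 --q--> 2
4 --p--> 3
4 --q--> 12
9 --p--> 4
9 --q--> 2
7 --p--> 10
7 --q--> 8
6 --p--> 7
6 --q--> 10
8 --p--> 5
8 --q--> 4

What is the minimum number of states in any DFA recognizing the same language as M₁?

States {6,9} cannot be reached from the start state, so discard them.
Initial partition by acceptance: {2,4,5,8,10,11} | {1,3,7,12}.
On input p, block {2,4,5,8,10,11} splits into {2,5,8,11} and {4,10}.
On input q, block {2,5,8,11} splits into {2,8} and {5,11}.
Split {1,3,7,12} by δ(·,p) → {1,7} and {3,12}.
No further refinement is possible. Final partition (5 blocks): {2,8} | {1,7} | {4,10} | {5,11} | {3,12}.

5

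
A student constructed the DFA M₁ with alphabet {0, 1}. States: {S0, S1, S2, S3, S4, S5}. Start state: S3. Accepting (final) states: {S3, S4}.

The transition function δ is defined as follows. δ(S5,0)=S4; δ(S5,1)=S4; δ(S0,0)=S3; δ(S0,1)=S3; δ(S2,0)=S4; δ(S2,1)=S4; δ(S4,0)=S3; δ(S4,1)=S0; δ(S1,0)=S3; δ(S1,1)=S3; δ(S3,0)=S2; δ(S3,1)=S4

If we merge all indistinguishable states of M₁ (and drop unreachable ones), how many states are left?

Reachable states from the start: {S0,S2,S3,S4}. Unreachable: {S1,S5} — drop them.
Start with accepting vs non-accepting: {S3,S4} | {S0,S2}.
On input 0, block {S3,S4} splits into {S3} and {S4}.
Split {S0,S2} by δ(·,0) → {S0} and {S2}.
Stable partition: {S3} | {S0} | {S4} | {S2} — 4 equivalence classes.

4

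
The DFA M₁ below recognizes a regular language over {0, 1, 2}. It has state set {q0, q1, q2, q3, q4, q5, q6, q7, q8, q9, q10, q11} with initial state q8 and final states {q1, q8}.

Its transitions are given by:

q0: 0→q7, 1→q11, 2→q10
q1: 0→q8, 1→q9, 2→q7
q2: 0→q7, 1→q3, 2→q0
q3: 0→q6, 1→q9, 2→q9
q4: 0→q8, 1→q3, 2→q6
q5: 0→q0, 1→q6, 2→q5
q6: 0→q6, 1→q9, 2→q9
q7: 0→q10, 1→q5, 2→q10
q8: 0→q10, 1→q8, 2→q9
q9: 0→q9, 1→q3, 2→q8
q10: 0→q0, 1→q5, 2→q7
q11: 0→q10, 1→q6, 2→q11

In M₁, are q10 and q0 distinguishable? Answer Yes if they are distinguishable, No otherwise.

No

Reachable states from the start: {q0,q3,q5,q6,q7,q8,q9,q10,q11}. Unreachable: {q1,q2,q4} — drop them.
P0 = {q8} | {q0,q3,q5,q6,q7,q9,q10,q11}.
Refine {q0,q3,q5,q6,q7,q9,q10,q11} on symbol 2: members go to different blocks, giving {q0,q3,q5,q6,q7,q10,q11} and {q9}.
On input 1, block {q0,q3,q5,q6,q7,q10,q11} splits into {q0,q5,q7,q10,q11} and {q3,q6}.
Refine {q0,q5,q7,q10,q11} on symbol 1: members go to different blocks, giving {q0,q7,q10} and {q5,q11}.
The partition is now stable with 5 blocks: {q8} | {q0,q7,q10} | {q9} | {q3,q6} | {q5,q11}.
q10 and q0 lie in the same block of the stable partition, so they are equivalent — no string distinguishes them.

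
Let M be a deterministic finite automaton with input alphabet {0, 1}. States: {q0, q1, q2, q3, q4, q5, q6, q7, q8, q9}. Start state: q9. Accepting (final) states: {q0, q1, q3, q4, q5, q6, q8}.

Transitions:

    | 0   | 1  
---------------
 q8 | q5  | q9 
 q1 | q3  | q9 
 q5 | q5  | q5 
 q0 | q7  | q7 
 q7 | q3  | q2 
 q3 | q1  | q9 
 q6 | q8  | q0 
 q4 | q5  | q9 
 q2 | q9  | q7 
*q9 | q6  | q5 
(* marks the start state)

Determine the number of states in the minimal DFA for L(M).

8

States {q4} cannot be reached from the start state, so discard them.
Initial partition by acceptance: {q0,q1,q3,q5,q6,q8} | {q2,q7,q9}.
Split {q0,q1,q3,q5,q6,q8} by δ(·,0) → {q1,q3,q5,q6,q8} and {q0}.
Split {q1,q3,q5,q6,q8} by δ(·,1) → {q1,q3,q8} and {q5} and {q6}.
On input 0, block {q1,q3,q8} splits into {q1,q3} and {q8}.
Split {q2,q7,q9} by δ(·,0) → {q2} and {q7} and {q9}.
Stable partition: {q1,q3} | {q2} | {q0} | {q5} | {q6} | {q8} | {q7} | {q9} — 8 equivalence classes.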